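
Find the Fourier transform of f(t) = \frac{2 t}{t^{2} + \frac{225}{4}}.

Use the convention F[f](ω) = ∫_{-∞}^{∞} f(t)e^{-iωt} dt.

F(ω) = - 2 i \pi e^{- \frac{15 \left|{\omega}\right|}{2}} \operatorname{sign}{\left(\omega \right)}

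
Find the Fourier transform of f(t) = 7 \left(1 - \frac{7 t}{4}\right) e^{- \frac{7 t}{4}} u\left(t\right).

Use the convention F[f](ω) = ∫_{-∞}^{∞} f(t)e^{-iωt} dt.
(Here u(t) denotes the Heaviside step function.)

F(ω) = \frac{112 i \omega}{- 16 \omega^{2} + 56 i \omega + 49}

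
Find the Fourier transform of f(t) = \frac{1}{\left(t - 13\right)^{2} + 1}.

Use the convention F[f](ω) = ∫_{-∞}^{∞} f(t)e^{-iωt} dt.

F(ω) = \pi e^{- 13 i \omega - \left|{\omega}\right|}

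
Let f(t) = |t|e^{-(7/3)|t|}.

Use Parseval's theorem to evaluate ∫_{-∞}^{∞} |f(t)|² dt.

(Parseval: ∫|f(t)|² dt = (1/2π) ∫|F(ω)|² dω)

∫|f(t)|² dt = \frac{27}{686}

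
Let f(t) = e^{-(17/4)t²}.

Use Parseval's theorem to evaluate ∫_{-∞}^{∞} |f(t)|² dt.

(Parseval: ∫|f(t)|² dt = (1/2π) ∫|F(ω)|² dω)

∫|f(t)|² dt = \frac{\sqrt{34} \sqrt{\pi}}{17}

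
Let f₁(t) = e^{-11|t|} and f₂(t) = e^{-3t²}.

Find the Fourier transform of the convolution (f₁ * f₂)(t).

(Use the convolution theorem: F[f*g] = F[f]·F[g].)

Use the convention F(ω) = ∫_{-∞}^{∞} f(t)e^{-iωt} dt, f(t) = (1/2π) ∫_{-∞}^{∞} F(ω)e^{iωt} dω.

F[f₁*f₂](ω) = \frac{22 \sqrt{3} \sqrt{\pi} e^{- \frac{\omega^{2}}{12}}}{3 \left(\omega^{2} + 121\right)}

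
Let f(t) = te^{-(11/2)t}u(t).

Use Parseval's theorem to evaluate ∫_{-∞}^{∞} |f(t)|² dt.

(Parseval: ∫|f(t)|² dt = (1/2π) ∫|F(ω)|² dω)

∫|f(t)|² dt = \frac{2}{1331}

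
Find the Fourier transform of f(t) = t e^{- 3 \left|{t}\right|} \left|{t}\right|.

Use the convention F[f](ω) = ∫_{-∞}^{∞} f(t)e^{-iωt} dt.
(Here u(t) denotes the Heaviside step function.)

F(ω) = \frac{4 i \omega \left(\omega^{2} - 27\right)}{\left(\omega^{2} + 9\right)^{3}}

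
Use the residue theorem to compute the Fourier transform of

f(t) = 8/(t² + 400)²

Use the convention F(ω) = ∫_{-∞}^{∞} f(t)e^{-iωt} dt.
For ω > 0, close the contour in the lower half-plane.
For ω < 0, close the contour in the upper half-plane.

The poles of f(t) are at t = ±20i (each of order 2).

Let g(z) = f(z)e^{-iωz}; for large |z| the factor e^{-iωz} decays in the lower half-plane when ω > 0 and in the upper half-plane when ω < 0.

Case ω > 0 (lower half-plane, clockwise contour ⇒ F(ω) = -2πi·ΣRes):
  Res_{z = - 20 i} g(z) = \frac{i \left(20 \omega + 1\right) e^{- 20 \omega}}{4000} (pole of order 2)
  F(ω) = -2πi·ΣRes = \frac{\pi \left(20 \omega + 1\right) e^{- 20 \omega}}{2000}

Case ω < 0 (upper half-plane, counterclockwise contour ⇒ F(ω) = +2πi·ΣRes):
  Res_{z = 20 i} g(z) = \frac{i \left(20 \omega - 1\right) e^{20 \omega}}{4000} (pole of order 2)
  F(ω) = 2πi·ΣRes = \frac{\pi \left(1 - 20 \omega\right) e^{20 \omega}}{2000}

Both cases combine into a single formula in |ω|:

F(ω) = \frac{\pi \left(20 \left|{\omega}\right| + 1\right) e^{- 20 \left|{\omega}\right|}}{2000}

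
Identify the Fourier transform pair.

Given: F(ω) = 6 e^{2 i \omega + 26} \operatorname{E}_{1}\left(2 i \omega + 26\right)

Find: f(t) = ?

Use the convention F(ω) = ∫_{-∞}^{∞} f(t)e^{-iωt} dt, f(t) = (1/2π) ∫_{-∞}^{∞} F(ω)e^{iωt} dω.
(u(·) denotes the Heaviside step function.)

f(t) = \frac{6 e^{- 13 t} u\left(t\right)}{t + 2}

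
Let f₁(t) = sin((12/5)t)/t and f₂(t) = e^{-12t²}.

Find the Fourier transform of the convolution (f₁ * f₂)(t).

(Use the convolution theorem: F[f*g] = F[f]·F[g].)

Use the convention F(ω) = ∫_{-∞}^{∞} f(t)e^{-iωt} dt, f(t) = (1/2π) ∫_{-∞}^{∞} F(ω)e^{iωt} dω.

F[f₁*f₂](ω) = \begin{cases} \frac{\sqrt{3} \pi^{\frac{3}{2}} e^{- \frac{\omega^{2}}{48}}}{6} & \text{for}\: \omega > - \frac{12}{5} \wedge \omega < \frac{12}{5} \\0 & \text{otherwise} \end{cases}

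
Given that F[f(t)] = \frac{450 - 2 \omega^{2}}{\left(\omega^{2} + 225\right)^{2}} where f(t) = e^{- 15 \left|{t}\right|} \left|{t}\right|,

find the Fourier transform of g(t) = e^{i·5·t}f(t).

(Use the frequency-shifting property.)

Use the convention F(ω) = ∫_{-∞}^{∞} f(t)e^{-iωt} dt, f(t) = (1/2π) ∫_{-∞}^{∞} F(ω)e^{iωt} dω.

F[g](ω) = \frac{2 \left(225 - \left(\omega - 5\right)^{2}\right)}{\left(\left(\omega - 5\right)^{2} + 225\right)^{2}}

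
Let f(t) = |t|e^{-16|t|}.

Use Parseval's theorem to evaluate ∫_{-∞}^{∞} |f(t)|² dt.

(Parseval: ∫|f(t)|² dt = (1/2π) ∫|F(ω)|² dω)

∫|f(t)|² dt = \frac{1}{8192}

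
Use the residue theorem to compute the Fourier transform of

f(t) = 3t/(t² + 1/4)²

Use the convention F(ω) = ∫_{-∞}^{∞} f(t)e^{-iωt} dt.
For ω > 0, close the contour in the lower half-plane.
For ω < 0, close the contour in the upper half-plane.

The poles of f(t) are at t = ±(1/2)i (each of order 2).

Let g(z) = f(z)e^{-iωz}; for large |z| the factor e^{-iωz} decays in the lower half-plane when ω > 0 and in the upper half-plane when ω < 0.

Case ω > 0 (lower half-plane, clockwise contour ⇒ F(ω) = -2πi·ΣRes):
  Res_{z = - \frac{i}{2}} g(z) = \frac{3 \omega e^{- \frac{\omega}{2}}}{2} (pole of order 2)
  F(ω) = -2πi·ΣRes = - 3 i \pi \omega e^{- \frac{\omega}{2}}

Case ω < 0 (upper half-plane, counterclockwise contour ⇒ F(ω) = +2πi·ΣRes):
  Res_{z = \frac{i}{2}} g(z) = - \frac{3 \omega e^{\frac{\omega}{2}}}{2} (pole of order 2)
  F(ω) = 2πi·ΣRes = - 3 i \pi \omega e^{\frac{\omega}{2}}

Both cases combine into a single formula in |ω|:

F(ω) = - 3 i \pi \omega e^{- \frac{\left|{\omega}\right|}{2}}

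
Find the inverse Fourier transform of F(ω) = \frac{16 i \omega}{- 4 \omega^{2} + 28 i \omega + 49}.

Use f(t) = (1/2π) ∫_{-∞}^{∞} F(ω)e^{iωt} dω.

f(t) = 4 \left(1 - \frac{7 t}{2}\right) e^{- \frac{7 t}{2}} u\left(t\right)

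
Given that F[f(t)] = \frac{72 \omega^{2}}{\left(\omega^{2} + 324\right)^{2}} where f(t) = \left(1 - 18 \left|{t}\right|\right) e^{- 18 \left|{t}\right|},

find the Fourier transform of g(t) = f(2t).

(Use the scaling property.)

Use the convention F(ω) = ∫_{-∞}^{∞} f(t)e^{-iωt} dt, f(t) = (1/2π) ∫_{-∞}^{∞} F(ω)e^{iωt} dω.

F[g](ω) = \frac{144 \omega^{2}}{\left(\omega^{2} + 1296\right)^{2}}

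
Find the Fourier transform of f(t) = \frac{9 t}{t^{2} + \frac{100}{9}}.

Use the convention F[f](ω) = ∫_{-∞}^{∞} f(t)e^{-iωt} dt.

F(ω) = - 9 i \pi e^{- \frac{10 \left|{\omega}\right|}{3}} \operatorname{sign}{\left(\omega \right)}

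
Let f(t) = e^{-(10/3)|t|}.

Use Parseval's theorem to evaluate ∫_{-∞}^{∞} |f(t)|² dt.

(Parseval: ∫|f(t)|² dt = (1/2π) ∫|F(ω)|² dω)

∫|f(t)|² dt = \frac{3}{10}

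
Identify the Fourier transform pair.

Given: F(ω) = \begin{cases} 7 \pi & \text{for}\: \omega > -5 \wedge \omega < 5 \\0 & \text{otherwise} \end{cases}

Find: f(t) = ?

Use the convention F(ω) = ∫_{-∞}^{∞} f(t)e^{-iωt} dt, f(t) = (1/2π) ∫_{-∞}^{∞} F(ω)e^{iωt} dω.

f(t) = \frac{7 \sin{\left(5 t \right)}}{t}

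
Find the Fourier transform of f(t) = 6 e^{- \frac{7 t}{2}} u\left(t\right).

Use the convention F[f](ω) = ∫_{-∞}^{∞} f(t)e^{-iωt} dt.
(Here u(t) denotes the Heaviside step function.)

F(ω) = \frac{12}{2 i \omega + 7}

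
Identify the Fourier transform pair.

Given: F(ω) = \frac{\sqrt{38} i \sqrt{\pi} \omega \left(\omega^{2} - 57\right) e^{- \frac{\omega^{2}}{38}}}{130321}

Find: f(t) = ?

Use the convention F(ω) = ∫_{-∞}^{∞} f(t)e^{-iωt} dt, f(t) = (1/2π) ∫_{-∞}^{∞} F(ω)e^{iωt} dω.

f(t) = t^{3} e^{- \frac{19 t^{2}}{2}}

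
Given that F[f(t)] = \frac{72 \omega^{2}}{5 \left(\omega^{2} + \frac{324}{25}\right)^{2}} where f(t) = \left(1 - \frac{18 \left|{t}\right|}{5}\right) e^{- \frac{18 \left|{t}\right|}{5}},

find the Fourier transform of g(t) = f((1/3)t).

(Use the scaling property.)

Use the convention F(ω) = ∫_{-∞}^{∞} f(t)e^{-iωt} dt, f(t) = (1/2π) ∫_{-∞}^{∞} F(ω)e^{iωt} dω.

F[g](ω) = \frac{3000 \omega^{2}}{\left(25 \omega^{2} + 36\right)^{2}}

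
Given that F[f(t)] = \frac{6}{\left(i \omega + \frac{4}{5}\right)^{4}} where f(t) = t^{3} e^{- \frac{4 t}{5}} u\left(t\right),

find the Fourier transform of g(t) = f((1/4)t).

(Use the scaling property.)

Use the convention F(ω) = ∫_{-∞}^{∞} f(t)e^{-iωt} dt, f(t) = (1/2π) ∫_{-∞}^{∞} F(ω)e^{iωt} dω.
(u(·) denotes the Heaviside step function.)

F[g](ω) = \frac{1875}{32 \left(5 i \omega + 1\right)^{4}}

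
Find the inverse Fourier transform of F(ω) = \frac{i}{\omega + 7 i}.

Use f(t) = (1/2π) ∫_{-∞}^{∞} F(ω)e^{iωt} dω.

f(t) = e^{7 t} u\left(- t\right)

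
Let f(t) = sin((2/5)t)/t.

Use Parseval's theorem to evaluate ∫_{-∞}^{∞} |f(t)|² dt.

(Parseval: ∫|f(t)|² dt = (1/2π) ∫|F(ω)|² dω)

∫|f(t)|² dt = \frac{2 \pi}{5}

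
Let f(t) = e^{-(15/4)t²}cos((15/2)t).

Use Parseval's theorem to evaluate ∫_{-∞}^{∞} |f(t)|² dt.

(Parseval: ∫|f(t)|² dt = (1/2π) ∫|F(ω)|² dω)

∫|f(t)|² dt = \frac{\sqrt{30} \sqrt{\pi} \left(1 + e^{\frac{15}{2}}\right)}{30 e^{\frac{15}{2}}}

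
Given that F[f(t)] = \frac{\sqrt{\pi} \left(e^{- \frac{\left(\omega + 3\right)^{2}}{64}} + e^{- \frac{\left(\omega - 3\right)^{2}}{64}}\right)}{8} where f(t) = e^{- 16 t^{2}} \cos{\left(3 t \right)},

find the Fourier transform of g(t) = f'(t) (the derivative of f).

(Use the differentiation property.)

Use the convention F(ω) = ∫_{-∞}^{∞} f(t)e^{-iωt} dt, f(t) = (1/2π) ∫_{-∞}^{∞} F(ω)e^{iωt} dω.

F[g](ω) = \frac{i \sqrt{\pi} \omega \left(e^{\frac{3 \omega}{16}} + 1\right) e^{- \frac{\omega^{2}}{64} - \frac{3 \omega}{32} - \frac{9}{64}}}{8}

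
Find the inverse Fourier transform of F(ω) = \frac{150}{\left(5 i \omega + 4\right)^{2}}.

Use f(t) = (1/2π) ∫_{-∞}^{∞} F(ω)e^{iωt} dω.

f(t) = 6 t e^{- \frac{4 t}{5}} u\left(t\right)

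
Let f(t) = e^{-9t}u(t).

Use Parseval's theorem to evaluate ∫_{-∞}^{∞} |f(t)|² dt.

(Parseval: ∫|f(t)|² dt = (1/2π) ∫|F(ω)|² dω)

∫|f(t)|² dt = \frac{1}{18}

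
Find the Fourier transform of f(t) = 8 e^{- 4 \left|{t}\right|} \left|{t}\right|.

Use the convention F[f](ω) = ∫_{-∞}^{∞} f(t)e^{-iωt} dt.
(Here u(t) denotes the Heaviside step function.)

F(ω) = \frac{16 \left(16 - \omega^{2}\right)}{\left(\omega^{2} + 16\right)^{2}}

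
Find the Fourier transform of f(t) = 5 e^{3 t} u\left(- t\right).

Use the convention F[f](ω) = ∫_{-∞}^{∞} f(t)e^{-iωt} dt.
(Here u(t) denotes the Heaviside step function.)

F(ω) = - \frac{5}{i \omega - 3}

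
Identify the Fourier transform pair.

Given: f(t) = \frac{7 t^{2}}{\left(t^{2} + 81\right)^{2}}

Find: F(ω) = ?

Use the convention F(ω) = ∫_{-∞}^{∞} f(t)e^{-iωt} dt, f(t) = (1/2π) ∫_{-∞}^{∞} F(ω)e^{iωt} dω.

F(ω) = \frac{7 \pi \left(1 - 9 \left|{\omega}\right|\right) e^{- 9 \left|{\omega}\right|}}{18}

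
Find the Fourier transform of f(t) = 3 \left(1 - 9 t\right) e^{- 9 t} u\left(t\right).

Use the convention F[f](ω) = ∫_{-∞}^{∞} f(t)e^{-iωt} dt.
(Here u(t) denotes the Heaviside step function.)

F(ω) = \frac{3 i \omega}{- \omega^{2} + 18 i \omega + 81}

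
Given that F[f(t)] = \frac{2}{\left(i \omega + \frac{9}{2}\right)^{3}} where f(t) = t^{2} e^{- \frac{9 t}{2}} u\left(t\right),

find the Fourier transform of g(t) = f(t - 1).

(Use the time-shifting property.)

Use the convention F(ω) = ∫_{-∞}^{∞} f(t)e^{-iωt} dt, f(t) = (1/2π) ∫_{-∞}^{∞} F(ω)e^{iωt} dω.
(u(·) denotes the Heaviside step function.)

F[g](ω) = \frac{16 e^{- i \omega}}{\left(2 i \omega + 9\right)^{3}}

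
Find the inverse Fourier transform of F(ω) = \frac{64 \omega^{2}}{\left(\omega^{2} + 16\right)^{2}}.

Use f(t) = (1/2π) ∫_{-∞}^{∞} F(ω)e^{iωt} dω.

f(t) = 4 \left(1 - 4 \left|{t}\right|\right) e^{- 4 \left|{t}\right|}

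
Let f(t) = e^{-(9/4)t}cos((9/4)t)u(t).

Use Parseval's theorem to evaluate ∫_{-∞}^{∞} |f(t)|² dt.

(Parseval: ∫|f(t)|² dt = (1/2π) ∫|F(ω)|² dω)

∫|f(t)|² dt = \frac{1}{6}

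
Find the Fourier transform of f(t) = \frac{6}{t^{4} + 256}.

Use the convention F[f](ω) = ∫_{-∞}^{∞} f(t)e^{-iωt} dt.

F(ω) = \frac{3 \pi e^{- 2 \sqrt{2} \left|{\omega}\right|} \sin{\left(2 \sqrt{2} \left|{\omega}\right| + \frac{\pi}{4} \right)}}{32}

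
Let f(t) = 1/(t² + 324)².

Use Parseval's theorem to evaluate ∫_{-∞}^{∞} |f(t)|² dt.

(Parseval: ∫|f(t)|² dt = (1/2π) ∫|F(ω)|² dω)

∫|f(t)|² dt = \frac{5 \pi}{9795520512}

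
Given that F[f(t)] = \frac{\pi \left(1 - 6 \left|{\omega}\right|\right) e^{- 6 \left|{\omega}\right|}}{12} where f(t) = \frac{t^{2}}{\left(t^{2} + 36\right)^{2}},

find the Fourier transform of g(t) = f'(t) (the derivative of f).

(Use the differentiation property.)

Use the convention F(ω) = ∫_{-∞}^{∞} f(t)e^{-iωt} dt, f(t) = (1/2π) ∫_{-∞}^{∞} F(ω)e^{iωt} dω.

F[g](ω) = \frac{i \pi \omega \left(1 - 6 \left|{\omega}\right|\right) e^{- 6 \left|{\omega}\right|}}{12}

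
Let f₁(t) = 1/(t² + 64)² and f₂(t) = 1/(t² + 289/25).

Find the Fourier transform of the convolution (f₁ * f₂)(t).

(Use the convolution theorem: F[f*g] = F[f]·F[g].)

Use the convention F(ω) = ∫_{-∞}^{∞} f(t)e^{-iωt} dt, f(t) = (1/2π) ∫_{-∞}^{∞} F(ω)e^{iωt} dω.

F[f₁*f₂](ω) = \frac{5 \pi^{2} \left(8 \left|{\omega}\right| + 1\right) e^{- \frac{57 \left|{\omega}\right|}{5}}}{17408}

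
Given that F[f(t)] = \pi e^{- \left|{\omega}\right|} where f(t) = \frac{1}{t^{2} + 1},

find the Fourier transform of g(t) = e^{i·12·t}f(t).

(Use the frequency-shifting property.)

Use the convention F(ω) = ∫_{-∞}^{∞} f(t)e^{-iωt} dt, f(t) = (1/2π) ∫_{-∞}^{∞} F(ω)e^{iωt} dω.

F[g](ω) = \pi e^{- \left|{\omega - 12}\right|}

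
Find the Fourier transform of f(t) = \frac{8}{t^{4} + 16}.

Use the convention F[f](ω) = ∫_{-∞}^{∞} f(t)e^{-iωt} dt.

F(ω) = \pi e^{- \sqrt{2} \left|{\omega}\right|} \sin{\left(\sqrt{2} \left|{\omega}\right| + \frac{\pi}{4} \right)}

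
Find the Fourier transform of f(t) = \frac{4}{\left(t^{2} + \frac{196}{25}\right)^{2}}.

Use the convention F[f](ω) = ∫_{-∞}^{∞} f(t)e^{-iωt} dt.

F(ω) = \frac{25 \pi \left(14 \left|{\omega}\right| + 5\right) e^{- \frac{14 \left|{\omega}\right|}{5}}}{1372}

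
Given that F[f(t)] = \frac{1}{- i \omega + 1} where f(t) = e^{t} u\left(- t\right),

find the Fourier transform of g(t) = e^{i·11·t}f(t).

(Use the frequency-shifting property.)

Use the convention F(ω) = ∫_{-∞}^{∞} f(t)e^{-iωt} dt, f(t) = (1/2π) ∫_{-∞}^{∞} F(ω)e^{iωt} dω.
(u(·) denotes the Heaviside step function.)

F[g](ω) = \frac{i}{\omega - 11 + i}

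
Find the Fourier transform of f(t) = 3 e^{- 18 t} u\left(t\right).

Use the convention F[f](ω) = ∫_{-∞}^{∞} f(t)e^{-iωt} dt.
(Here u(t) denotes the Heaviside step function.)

F(ω) = \frac{3}{i \omega + 18}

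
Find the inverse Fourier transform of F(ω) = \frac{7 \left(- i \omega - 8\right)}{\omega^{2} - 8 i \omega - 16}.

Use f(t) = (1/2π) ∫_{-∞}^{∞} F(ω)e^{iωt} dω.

f(t) = 7 \left(4 t + 1\right) e^{- 4 t} u\left(t\right)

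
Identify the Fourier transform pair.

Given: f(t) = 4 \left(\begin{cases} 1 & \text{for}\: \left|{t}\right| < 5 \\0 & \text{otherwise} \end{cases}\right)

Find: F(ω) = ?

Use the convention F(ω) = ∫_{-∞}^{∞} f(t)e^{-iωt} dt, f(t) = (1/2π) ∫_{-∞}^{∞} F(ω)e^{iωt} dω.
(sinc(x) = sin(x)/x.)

F(ω) = 40 \operatorname{sinc}{\left(5 \omega \right)}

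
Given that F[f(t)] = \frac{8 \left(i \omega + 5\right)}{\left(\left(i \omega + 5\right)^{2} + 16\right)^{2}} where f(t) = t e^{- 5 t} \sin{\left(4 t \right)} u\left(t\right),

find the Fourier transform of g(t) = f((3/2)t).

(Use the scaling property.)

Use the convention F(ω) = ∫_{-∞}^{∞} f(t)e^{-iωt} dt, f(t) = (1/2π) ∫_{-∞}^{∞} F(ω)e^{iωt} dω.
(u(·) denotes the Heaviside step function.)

F[g](ω) = \frac{144 \left(2 i \omega + 15\right)}{\left(\left(2 i \omega + 15\right)^{2} + 144\right)^{2}}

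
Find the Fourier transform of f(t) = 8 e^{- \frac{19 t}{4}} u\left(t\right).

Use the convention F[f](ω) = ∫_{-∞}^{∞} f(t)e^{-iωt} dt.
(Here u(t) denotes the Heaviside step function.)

F(ω) = \frac{32}{4 i \omega + 19}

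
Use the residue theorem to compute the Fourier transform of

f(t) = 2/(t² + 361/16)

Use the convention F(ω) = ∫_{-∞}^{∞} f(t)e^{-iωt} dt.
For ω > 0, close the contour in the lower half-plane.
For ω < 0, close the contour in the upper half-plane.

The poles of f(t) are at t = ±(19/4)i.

Let g(z) = f(z)e^{-iωz}; for large |z| the factor e^{-iωz} decays in the lower half-plane when ω > 0 and in the upper half-plane when ω < 0.

Case ω > 0 (lower half-plane, clockwise contour ⇒ F(ω) = -2πi·ΣRes):
  Res_{z = - \frac{19 i}{4}} g(z) = \frac{4 i e^{- \frac{19 \omega}{4}}}{19}
  F(ω) = -2πi·ΣRes = \frac{8 \pi e^{- \frac{19 \omega}{4}}}{19}

Case ω < 0 (upper half-plane, counterclockwise contour ⇒ F(ω) = +2πi·ΣRes):
  Res_{z = \frac{19 i}{4}} g(z) = - \frac{4 i e^{\frac{19 \omega}{4}}}{19}
  F(ω) = 2πi·ΣRes = \frac{8 \pi e^{\frac{19 \omega}{4}}}{19}

Both cases combine into a single formula in |ω|:

F(ω) = \frac{8 \pi e^{- \frac{19 \left|{\omega}\right|}{4}}}{19}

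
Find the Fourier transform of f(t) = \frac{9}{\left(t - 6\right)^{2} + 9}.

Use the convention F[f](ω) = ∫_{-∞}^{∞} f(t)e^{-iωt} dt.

F(ω) = 3 \pi e^{- 6 i \omega - 3 \left|{\omega}\right|}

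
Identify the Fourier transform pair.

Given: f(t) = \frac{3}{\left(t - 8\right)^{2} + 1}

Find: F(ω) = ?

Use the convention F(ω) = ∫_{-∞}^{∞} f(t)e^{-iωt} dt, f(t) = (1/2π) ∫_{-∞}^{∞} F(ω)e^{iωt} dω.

F(ω) = 3 \pi e^{- 8 i \omega - \left|{\omega}\right|}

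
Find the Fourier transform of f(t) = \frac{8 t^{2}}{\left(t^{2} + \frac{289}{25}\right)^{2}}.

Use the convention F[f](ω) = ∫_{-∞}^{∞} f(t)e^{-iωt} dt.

F(ω) = \frac{4 \pi \left(5 - 17 \left|{\omega}\right|\right) e^{- \frac{17 \left|{\omega}\right|}{5}}}{17}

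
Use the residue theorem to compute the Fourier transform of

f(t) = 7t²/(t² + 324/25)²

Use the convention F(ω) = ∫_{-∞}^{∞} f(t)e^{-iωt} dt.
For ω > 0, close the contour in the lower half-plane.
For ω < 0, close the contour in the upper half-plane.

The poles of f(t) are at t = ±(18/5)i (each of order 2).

Let g(z) = f(z)e^{-iωz}; for large |z| the factor e^{-iωz} decays in the lower half-plane when ω > 0 and in the upper half-plane when ω < 0.

Case ω > 0 (lower half-plane, clockwise contour ⇒ F(ω) = -2πi·ΣRes):
  Res_{z = - \frac{18 i}{5}} g(z) = \frac{7 i \left(5 - 18 \omega\right) e^{- \frac{18 \omega}{5}}}{72} (pole of order 2)
  F(ω) = -2πi·ΣRes = \frac{7 \pi \left(5 - 18 \omega\right) e^{- \frac{18 \omega}{5}}}{36}

Case ω < 0 (upper half-plane, counterclockwise contour ⇒ F(ω) = +2πi·ΣRes):
  Res_{z = \frac{18 i}{5}} g(z) = \frac{7 i \left(- 18 \omega - 5\right) e^{\frac{18 \omega}{5}}}{72} (pole of order 2)
  F(ω) = 2πi·ΣRes = \frac{7 \pi \left(18 \omega + 5\right) e^{\frac{18 \omega}{5}}}{36}

Both cases combine into a single formula in |ω|:

F(ω) = \frac{7 \pi \left(5 - 18 \left|{\omega}\right|\right) e^{- \frac{18 \left|{\omega}\right|}{5}}}{36}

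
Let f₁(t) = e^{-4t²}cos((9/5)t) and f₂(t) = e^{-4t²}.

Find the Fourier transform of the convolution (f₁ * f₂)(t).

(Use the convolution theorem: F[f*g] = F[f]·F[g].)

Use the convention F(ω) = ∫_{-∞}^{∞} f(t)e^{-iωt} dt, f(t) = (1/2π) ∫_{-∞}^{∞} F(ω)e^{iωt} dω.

F[f₁*f₂](ω) = \frac{\pi \left(e^{\frac{9 \omega}{20}} + 1\right) e^{- \frac{\omega^{2}}{8} - \frac{9 \omega}{40} - \frac{81}{400}}}{8}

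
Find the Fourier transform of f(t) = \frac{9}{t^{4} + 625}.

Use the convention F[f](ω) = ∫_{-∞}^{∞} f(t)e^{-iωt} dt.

F(ω) = \frac{9 \pi e^{- \frac{5 \sqrt{2} \left|{\omega}\right|}{2}} \sin{\left(\frac{5 \sqrt{2} \left|{\omega}\right|}{2} + \frac{\pi}{4} \right)}}{125}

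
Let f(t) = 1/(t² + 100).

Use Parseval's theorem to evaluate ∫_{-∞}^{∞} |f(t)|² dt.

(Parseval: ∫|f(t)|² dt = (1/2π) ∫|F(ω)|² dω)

∫|f(t)|² dt = \frac{\pi}{2000}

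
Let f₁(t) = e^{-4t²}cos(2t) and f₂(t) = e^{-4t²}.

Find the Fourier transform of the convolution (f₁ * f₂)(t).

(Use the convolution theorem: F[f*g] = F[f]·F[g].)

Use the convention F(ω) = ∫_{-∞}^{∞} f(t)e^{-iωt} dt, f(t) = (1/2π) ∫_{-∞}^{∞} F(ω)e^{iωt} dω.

F[f₁*f₂](ω) = \frac{\pi \left(e^{\frac{\omega}{2}} + 1\right) e^{- \frac{\omega^{2}}{8} - \frac{\omega}{4} - \frac{1}{4}}}{8}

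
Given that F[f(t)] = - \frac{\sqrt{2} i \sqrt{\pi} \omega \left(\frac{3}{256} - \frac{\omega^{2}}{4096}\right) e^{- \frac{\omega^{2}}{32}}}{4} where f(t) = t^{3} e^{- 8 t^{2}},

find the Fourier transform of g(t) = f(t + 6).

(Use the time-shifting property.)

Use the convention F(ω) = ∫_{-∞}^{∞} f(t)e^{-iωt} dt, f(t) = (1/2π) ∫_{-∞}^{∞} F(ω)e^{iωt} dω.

F[g](ω) = \frac{\sqrt{2} i \sqrt{\pi} \omega \left(\omega^{2} - 48\right) e^{\frac{\omega \left(- \omega + 192 i\right)}{32}}}{16384}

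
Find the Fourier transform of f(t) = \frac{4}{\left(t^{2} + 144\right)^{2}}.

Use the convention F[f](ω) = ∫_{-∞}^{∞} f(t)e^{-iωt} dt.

F(ω) = \frac{\pi \left(12 \left|{\omega}\right| + 1\right) e^{- 12 \left|{\omega}\right|}}{864}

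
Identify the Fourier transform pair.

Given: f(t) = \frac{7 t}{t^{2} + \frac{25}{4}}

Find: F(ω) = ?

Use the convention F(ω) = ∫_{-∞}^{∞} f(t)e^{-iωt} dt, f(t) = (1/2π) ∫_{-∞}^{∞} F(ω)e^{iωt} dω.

F(ω) = - 7 i \pi e^{- \frac{5 \left|{\omega}\right|}{2}} \operatorname{sign}{\left(\omega \right)}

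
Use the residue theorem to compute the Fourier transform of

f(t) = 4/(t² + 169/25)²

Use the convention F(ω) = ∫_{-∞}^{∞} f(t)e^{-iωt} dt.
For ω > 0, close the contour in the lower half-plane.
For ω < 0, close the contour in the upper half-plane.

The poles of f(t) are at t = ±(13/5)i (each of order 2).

Let g(z) = f(z)e^{-iωz}; for large |z| the factor e^{-iωz} decays in the lower half-plane when ω > 0 and in the upper half-plane when ω < 0.

Case ω > 0 (lower half-plane, clockwise contour ⇒ F(ω) = -2πi·ΣRes):
  Res_{z = - \frac{13 i}{5}} g(z) = \frac{25 i \left(13 \omega + 5\right) e^{- \frac{13 \omega}{5}}}{2197} (pole of order 2)
  F(ω) = -2πi·ΣRes = \frac{50 \pi \left(13 \omega + 5\right) e^{- \frac{13 \omega}{5}}}{2197}

Case ω < 0 (upper half-plane, counterclockwise contour ⇒ F(ω) = +2πi·ΣRes):
  Res_{z = \frac{13 i}{5}} g(z) = \frac{25 i \left(13 \omega - 5\right) e^{\frac{13 \omega}{5}}}{2197} (pole of order 2)
  F(ω) = 2πi·ΣRes = \frac{50 \pi \left(5 - 13 \omega\right) e^{\frac{13 \omega}{5}}}{2197}

Both cases combine into a single formula in |ω|:

F(ω) = \frac{50 \pi \left(13 \left|{\omega}\right| + 5\right) e^{- \frac{13 \left|{\omega}\right|}{5}}}{2197}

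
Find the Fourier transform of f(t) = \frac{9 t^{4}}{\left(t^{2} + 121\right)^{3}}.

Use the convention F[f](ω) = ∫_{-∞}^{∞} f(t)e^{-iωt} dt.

F(ω) = \frac{9 \pi \left(121 \omega^{2} - 55 \left|{\omega}\right| + 3\right) e^{- 11 \left|{\omega}\right|}}{88}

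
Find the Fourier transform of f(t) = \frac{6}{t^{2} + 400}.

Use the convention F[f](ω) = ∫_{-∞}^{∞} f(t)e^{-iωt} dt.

F(ω) = \frac{3 \pi e^{- 20 \left|{\omega}\right|}}{10}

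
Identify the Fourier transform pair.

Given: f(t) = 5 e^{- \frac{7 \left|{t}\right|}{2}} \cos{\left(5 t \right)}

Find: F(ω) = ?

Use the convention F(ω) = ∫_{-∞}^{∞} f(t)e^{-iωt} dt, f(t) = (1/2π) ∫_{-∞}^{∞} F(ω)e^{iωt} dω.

F(ω) = \frac{140 \left(4 \omega^{2} + 149\right)}{16 \omega^{4} - 408 \omega^{2} + 22201}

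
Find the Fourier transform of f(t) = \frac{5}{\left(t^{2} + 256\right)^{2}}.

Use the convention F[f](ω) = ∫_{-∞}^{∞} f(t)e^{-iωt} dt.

F(ω) = \frac{5 \pi \left(16 \left|{\omega}\right| + 1\right) e^{- 16 \left|{\omega}\right|}}{8192}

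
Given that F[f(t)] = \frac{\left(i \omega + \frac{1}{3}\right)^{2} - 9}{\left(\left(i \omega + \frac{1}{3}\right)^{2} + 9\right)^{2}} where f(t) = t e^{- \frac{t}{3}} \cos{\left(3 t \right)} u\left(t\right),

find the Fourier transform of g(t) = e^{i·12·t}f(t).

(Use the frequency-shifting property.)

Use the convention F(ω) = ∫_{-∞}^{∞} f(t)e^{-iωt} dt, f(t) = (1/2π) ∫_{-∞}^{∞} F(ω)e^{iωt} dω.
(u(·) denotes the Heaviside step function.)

F[g](ω) = \frac{9 \left(\left(3 i \left(\omega - 12\right) + 1\right)^{2} - 81\right)}{\left(\left(3 i \left(\omega - 12\right) + 1\right)^{2} + 81\right)^{2}}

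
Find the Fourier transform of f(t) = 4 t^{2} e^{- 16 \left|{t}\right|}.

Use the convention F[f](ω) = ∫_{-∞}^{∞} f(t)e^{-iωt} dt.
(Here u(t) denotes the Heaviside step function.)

F(ω) = \frac{256 \left(256 - 3 \omega^{2}\right)}{\left(\omega^{2} + 256\right)^{3}}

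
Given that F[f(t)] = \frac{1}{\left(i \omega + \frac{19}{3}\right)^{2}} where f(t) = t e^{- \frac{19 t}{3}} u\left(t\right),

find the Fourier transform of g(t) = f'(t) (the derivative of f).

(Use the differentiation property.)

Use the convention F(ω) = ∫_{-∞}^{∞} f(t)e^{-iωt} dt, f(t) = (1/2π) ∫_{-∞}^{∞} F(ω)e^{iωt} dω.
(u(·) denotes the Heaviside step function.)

F[g](ω) = \frac{9 i \omega}{\left(3 i \omega + 19\right)^{2}}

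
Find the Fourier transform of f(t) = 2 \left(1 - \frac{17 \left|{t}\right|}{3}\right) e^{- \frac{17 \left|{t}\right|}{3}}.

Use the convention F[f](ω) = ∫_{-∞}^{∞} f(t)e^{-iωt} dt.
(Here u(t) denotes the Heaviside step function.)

F(ω) = \frac{3672 \omega^{2}}{\left(9 \omega^{2} + 289\right)^{2}}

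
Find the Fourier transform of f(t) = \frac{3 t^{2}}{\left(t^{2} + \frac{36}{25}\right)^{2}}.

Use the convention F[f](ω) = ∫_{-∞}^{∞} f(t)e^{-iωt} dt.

F(ω) = \frac{\pi \left(5 - 6 \left|{\omega}\right|\right) e^{- \frac{6 \left|{\omega}\right|}{5}}}{4}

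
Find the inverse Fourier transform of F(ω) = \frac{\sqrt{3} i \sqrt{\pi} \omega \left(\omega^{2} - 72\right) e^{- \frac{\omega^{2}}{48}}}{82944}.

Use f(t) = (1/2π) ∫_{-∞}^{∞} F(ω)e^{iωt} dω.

f(t) = t^{3} e^{- 12 t^{2}}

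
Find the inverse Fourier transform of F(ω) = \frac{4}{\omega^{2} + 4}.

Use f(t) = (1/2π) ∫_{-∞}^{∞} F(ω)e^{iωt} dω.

f(t) = e^{- 2 \left|{t}\right|}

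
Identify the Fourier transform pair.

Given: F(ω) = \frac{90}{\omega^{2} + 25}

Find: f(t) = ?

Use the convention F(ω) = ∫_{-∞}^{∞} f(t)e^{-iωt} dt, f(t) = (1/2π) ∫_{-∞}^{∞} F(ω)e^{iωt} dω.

f(t) = 9 e^{- 5 \left|{t}\right|}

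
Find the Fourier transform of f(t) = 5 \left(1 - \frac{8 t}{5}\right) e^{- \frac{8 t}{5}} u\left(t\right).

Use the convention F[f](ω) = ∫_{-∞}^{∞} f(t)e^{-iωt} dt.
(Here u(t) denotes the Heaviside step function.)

F(ω) = \frac{125 i \omega}{- 25 \omega^{2} + 80 i \omega + 64}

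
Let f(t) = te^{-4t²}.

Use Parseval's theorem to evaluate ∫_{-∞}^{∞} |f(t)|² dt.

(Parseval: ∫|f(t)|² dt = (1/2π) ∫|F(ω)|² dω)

∫|f(t)|² dt = \frac{\sqrt{2} \sqrt{\pi}}{64}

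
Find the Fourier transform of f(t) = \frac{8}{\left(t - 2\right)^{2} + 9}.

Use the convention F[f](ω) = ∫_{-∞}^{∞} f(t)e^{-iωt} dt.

F(ω) = \frac{8 \pi e^{- 2 i \omega - 3 \left|{\omega}\right|}}{3}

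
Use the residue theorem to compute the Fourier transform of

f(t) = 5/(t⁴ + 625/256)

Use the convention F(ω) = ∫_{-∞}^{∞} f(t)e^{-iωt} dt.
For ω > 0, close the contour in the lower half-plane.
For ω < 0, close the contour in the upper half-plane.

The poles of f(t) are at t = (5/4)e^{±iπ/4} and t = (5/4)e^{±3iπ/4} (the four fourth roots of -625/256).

Let g(z) = f(z)e^{-iωz}; for large |z| the factor e^{-iωz} decays in the lower half-plane when ω > 0 and in the upper half-plane when ω < 0.

Case ω > 0 (lower half-plane, clockwise contour ⇒ F(ω) = -2πi·ΣRes):
  Res_{z = - \frac{5 \sqrt{2}}{8} - \frac{5 \sqrt{2} i}{8}} g(z) = \frac{8 \sqrt{2} \left(1 + i\right) e^{\frac{5 \sqrt{2} \omega \left(-1 + i\right)}{8}}}{25}
  Res_{z = \frac{5 \sqrt{2}}{8} - \frac{5 \sqrt{2} i}{8}} g(z) = \frac{8 \sqrt{2} \left(-1 + i\right) e^{- \frac{5 \sqrt{2} \omega \left(1 + i\right)}{8}}}{25}
  F(ω) = -2πi·ΣRes = \frac{16 \sqrt{2} \pi \left(\left(1 - i\right) e^{\frac{5 \sqrt{2} i \omega}{4}} + 1 + i\right) e^{- \frac{5 \sqrt{2} \omega \left(1 + i\right)}{8}}}{25} = \frac{64 \pi e^{- \frac{5 \sqrt{2} \omega}{8}} \sin{\left(\frac{5 \sqrt{2} \omega}{8} + \frac{\pi}{4} \right)}}{25}

Case ω < 0 (upper half-plane, counterclockwise contour ⇒ F(ω) = +2πi·ΣRes):
  Res_{z = \frac{5 \sqrt{2}}{8} + \frac{5 \sqrt{2} i}{8}} g(z) = - \frac{8 \sqrt{2} \left(1 + i\right) e^{\frac{5 \sqrt{2} \omega \left(1 - i\right)}{8}}}{25}
  Res_{z = - \frac{5 \sqrt{2}}{8} + \frac{5 \sqrt{2} i}{8}} g(z) = \frac{8 \sqrt{2} \left(1 - i\right) e^{\frac{5 \sqrt{2} \omega \left(1 + i\right)}{8}}}{25}
  F(ω) = 2πi·ΣRes = - \frac{16 \sqrt{2} i \pi \left(\left(1 + i\right) e^{\frac{5 \sqrt{2} \omega \left(1 - i\right)}{8}} - \left(1 - i\right) e^{\frac{5 \sqrt{2} \omega \left(1 + i\right)}{8}}\right)}{25} = \frac{64 \pi e^{\frac{5 \sqrt{2} \omega}{8}} \cos{\left(\frac{5 \sqrt{2} \omega}{8} + \frac{\pi}{4} \right)}}{25}

Both cases combine into a single formula in |ω|:

F(ω) = \frac{64 \pi e^{- \frac{5 \sqrt{2} \left|{\omega}\right|}{8}} \sin{\left(\frac{5 \sqrt{2} \left|{\omega}\right|}{8} + \frac{\pi}{4} \right)}}{25}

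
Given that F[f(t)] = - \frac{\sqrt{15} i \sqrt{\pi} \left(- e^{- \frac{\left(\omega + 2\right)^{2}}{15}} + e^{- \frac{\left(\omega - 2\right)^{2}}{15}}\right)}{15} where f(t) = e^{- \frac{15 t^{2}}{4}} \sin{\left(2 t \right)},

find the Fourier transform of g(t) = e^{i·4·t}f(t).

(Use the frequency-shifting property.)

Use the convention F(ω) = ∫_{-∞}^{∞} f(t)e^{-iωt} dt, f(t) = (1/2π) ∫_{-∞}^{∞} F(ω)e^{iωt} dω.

F[g](ω) = \frac{\sqrt{15} i \sqrt{\pi} e^{- \frac{\left(\omega - 2\right)^{2}}{15}}}{15} - \frac{\sqrt{15} i \sqrt{\pi} e^{- \frac{\left(\omega - 6\right)^{2}}{15}}}{15}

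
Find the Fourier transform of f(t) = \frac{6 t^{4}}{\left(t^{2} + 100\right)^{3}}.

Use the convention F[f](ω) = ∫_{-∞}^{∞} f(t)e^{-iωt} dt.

F(ω) = \frac{3 \pi \left(100 \omega^{2} - 50 \left|{\omega}\right| + 3\right) e^{- 10 \left|{\omega}\right|}}{40}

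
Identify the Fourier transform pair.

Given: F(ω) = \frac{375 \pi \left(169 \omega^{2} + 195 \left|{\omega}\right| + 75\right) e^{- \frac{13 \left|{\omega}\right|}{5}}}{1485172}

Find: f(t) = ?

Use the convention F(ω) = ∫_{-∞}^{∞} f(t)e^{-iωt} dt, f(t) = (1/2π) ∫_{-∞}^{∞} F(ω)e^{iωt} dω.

f(t) = \frac{6}{\left(t^{2} + \frac{169}{25}\right)^{3}}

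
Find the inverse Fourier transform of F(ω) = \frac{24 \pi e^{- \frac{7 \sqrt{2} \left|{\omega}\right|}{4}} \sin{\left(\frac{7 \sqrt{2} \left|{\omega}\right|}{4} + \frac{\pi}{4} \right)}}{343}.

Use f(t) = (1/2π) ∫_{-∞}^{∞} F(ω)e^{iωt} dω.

f(t) = \frac{3}{t^{4} + \frac{2401}{16}}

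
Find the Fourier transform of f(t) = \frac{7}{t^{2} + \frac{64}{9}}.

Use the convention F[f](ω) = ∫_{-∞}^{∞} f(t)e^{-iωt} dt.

F(ω) = \frac{21 \pi e^{- \frac{8 \left|{\omega}\right|}{3}}}{8}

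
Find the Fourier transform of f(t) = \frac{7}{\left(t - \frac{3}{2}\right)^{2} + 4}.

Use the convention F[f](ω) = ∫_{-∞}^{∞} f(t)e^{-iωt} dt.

F(ω) = \frac{7 \pi e^{- \frac{3 i \omega}{2} - 2 \left|{\omega}\right|}}{2}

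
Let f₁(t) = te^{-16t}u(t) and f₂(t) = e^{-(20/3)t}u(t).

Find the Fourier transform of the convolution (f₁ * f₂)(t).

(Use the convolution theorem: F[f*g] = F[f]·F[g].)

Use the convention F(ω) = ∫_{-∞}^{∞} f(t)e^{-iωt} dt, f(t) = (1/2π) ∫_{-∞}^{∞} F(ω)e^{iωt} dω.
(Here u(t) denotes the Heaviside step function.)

F[f₁*f₂](ω) = \frac{3}{\left(i \omega + 16\right)^{2} \left(3 i \omega + 20\right)}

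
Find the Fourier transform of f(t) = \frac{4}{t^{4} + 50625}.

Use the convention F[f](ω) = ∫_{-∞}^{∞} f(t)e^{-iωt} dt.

F(ω) = \frac{4 \pi e^{- \frac{15 \sqrt{2} \left|{\omega}\right|}{2}} \sin{\left(\frac{15 \sqrt{2} \left|{\omega}\right|}{2} + \frac{\pi}{4} \right)}}{3375}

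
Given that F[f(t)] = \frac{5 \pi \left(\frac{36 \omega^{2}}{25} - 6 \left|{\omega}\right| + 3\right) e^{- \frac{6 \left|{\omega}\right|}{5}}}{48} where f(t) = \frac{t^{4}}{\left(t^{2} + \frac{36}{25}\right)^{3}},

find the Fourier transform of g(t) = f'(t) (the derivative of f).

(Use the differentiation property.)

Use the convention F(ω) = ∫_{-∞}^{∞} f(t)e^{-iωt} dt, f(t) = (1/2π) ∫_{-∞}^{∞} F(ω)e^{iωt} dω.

F[g](ω) = \frac{i \pi \omega \left(12 \omega^{2} - 50 \left|{\omega}\right| + 25\right) e^{- \frac{6 \left|{\omega}\right|}{5}}}{80}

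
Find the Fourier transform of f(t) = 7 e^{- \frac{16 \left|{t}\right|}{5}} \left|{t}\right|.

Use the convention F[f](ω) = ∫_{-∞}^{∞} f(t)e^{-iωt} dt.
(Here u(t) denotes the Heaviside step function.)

F(ω) = \frac{350 \left(256 - 25 \omega^{2}\right)}{\left(25 \omega^{2} + 256\right)^{2}}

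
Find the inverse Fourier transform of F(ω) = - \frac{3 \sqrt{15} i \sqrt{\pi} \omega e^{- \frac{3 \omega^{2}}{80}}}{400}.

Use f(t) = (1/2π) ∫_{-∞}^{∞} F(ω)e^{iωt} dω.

f(t) = t e^{- \frac{20 t^{2}}{3}}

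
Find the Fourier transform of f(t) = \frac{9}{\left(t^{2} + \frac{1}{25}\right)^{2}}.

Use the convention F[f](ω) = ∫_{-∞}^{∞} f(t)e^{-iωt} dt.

F(ω) = \frac{225 \pi \left(\left|{\omega}\right| + 5\right) e^{- \frac{\left|{\omega}\right|}{5}}}{2}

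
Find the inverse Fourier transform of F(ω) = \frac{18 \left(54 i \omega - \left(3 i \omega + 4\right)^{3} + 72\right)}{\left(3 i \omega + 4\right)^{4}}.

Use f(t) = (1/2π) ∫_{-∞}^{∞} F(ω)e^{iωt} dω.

f(t) = 6 \left(t^{2} - 1\right) e^{- \frac{4 t}{3}} u\left(t\right)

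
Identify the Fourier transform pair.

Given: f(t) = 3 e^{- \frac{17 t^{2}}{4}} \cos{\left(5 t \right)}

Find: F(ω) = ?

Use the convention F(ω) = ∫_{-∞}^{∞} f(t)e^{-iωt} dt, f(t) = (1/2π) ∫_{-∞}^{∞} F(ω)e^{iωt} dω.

F(ω) = \frac{3 \sqrt{17} \sqrt{\pi} \left(e^{\frac{20 \omega}{17}} + 1\right) e^{- \frac{\omega^{2}}{17} - \frac{10 \omega}{17} - \frac{25}{17}}}{17}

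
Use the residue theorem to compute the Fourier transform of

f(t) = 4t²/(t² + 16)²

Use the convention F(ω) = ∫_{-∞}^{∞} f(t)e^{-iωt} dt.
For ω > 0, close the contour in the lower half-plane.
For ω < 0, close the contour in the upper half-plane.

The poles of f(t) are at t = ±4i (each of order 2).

Let g(z) = f(z)e^{-iωz}; for large |z| the factor e^{-iωz} decays in the lower half-plane when ω > 0 and in the upper half-plane when ω < 0.

Case ω > 0 (lower half-plane, clockwise contour ⇒ F(ω) = -2πi·ΣRes):
  Res_{z = - 4 i} g(z) = i \left(\frac{1}{4} - \omega\right) e^{- 4 \omega} (pole of order 2)
  F(ω) = -2πi·ΣRes = \frac{\pi \left(1 - 4 \omega\right) e^{- 4 \omega}}{2}

Case ω < 0 (upper half-plane, counterclockwise contour ⇒ F(ω) = +2πi·ΣRes):
  Res_{z = 4 i} g(z) = i \left(- \omega - \frac{1}{4}\right) e^{4 \omega} (pole of order 2)
  F(ω) = 2πi·ΣRes = \frac{\pi \left(4 \omega + 1\right) e^{4 \omega}}{2}

Both cases combine into a single formula in |ω|:

F(ω) = \frac{\pi \left(1 - 4 \left|{\omega}\right|\right) e^{- 4 \left|{\omega}\right|}}{2}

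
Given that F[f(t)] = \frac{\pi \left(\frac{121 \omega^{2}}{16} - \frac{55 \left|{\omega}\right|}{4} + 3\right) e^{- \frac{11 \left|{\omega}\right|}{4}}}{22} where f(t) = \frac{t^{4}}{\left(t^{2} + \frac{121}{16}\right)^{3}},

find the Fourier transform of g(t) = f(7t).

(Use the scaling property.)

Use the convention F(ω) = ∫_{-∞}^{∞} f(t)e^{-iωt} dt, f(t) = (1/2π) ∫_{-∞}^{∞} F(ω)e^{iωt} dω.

F[g](ω) = \frac{\pi \left(121 \omega^{2} - 1540 \left|{\omega}\right| + 2352\right) e^{- \frac{11 \left|{\omega}\right|}{28}}}{120736}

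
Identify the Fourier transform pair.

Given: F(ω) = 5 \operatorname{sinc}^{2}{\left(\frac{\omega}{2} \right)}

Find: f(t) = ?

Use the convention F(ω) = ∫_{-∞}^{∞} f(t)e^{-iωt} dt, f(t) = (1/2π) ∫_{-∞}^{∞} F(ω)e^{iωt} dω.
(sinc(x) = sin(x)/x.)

f(t) = 5 \left(\begin{cases} 1 - \left|{t}\right| & \text{for}\: \left|{t}\right| < 1 \\0 & \text{otherwise} \end{cases}\right)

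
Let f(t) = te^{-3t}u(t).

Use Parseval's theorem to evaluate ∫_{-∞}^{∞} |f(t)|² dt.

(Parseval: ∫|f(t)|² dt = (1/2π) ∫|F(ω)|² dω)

∫|f(t)|² dt = \frac{1}{108}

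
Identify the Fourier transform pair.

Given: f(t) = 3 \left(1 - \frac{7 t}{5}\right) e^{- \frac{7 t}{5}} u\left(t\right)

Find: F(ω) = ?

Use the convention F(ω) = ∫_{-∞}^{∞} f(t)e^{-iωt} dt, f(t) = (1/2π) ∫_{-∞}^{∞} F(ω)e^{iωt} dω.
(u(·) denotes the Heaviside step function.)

F(ω) = \frac{75 i \omega}{- 25 \omega^{2} + 70 i \omega + 49}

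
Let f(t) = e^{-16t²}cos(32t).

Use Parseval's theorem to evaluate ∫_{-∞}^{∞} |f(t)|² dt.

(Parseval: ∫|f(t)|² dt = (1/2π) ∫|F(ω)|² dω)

∫|f(t)|² dt = \frac{\sqrt{2} \sqrt{\pi} \left(1 + e^{32}\right)}{16 e^{32}}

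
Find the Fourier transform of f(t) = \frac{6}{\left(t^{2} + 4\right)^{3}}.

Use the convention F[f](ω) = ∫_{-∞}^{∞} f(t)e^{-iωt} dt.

F(ω) = \frac{3 \pi \left(4 \omega^{2} + 6 \left|{\omega}\right| + 3\right) e^{- 2 \left|{\omega}\right|}}{128}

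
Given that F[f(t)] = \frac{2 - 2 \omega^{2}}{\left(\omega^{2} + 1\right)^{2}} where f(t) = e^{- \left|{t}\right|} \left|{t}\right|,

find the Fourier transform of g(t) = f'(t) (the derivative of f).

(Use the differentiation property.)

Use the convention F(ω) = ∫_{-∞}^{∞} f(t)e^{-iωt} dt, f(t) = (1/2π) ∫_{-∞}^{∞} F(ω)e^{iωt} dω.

F[g](ω) = - \frac{2 i \omega \left(\omega^{2} - 1\right)}{\left(\omega^{2} + 1\right)^{2}}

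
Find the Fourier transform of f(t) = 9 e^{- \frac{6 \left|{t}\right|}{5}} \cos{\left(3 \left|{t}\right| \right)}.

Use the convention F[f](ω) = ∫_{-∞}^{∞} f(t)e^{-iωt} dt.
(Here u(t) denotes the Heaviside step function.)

F(ω) = \frac{540 \left(25 \omega^{2} + 261\right)}{625 \omega^{4} - 9450 \omega^{2} + 68121}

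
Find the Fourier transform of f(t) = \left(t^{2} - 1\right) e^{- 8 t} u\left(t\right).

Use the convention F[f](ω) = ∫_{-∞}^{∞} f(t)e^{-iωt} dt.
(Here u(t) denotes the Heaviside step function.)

F(ω) = \frac{2 i \omega - \left(i \omega + 8\right)^{3} + 16}{\left(i \omega + 8\right)^{4}}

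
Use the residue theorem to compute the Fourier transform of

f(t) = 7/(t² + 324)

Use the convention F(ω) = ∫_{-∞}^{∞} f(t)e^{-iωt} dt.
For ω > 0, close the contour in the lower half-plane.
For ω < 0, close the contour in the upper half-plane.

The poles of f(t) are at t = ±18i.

Let g(z) = f(z)e^{-iωz}; for large |z| the factor e^{-iωz} decays in the lower half-plane when ω > 0 and in the upper half-plane when ω < 0.

Case ω > 0 (lower half-plane, clockwise contour ⇒ F(ω) = -2πi·ΣRes):
  Res_{z = - 18 i} g(z) = \frac{7 i e^{- 18 \omega}}{36}
  F(ω) = -2πi·ΣRes = \frac{7 \pi e^{- 18 \omega}}{18}

Case ω < 0 (upper half-plane, counterclockwise contour ⇒ F(ω) = +2πi·ΣRes):
  Res_{z = 18 i} g(z) = - \frac{7 i e^{18 \omega}}{36}
  F(ω) = 2πi·ΣRes = \frac{7 \pi e^{18 \omega}}{18}

Both cases combine into a single formula in |ω|:

F(ω) = \frac{7 \pi e^{- 18 \left|{\omega}\right|}}{18}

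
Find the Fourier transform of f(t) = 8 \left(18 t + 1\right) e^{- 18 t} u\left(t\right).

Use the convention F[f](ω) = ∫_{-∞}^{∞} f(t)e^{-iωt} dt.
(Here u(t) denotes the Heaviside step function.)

F(ω) = \frac{8 \left(- i \omega - 36\right)}{\omega^{2} - 36 i \omega - 324}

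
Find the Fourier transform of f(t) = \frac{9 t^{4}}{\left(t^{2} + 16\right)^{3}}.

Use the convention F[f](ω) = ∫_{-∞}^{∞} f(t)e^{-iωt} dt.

F(ω) = \frac{9 \pi \left(16 \omega^{2} - 20 \left|{\omega}\right| + 3\right) e^{- 4 \left|{\omega}\right|}}{32}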